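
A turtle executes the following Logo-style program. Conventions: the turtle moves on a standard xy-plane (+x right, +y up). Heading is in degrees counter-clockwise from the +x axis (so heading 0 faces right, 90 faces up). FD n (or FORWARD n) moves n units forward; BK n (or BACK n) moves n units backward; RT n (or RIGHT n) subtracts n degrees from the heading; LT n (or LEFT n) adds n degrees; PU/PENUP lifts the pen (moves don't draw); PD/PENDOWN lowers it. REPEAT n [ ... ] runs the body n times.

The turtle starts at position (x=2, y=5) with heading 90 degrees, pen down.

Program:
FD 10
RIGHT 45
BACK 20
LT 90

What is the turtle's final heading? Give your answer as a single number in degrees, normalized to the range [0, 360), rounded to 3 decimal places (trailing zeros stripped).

Answer: 135

Derivation:
Executing turtle program step by step:
Start: pos=(2,5), heading=90, pen down
FD 10: (2,5) -> (2,15) [heading=90, draw]
RT 45: heading 90 -> 45
BK 20: (2,15) -> (-12.142,0.858) [heading=45, draw]
LT 90: heading 45 -> 135
Final: pos=(-12.142,0.858), heading=135, 2 segment(s) drawn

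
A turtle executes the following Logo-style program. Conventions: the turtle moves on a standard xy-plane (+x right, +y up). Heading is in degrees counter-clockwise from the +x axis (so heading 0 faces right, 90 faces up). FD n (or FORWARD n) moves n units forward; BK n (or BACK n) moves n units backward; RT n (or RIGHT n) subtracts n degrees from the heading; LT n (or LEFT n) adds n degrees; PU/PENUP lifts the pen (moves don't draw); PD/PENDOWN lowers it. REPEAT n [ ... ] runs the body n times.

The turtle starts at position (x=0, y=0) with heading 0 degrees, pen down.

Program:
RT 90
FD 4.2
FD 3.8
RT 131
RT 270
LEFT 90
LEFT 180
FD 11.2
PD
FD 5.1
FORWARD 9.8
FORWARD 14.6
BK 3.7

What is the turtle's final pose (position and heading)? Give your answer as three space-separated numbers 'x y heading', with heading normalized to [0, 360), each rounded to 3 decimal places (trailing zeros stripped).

Answer: -27.924 16.274 139

Derivation:
Executing turtle program step by step:
Start: pos=(0,0), heading=0, pen down
RT 90: heading 0 -> 270
FD 4.2: (0,0) -> (0,-4.2) [heading=270, draw]
FD 3.8: (0,-4.2) -> (0,-8) [heading=270, draw]
RT 131: heading 270 -> 139
RT 270: heading 139 -> 229
LT 90: heading 229 -> 319
LT 180: heading 319 -> 139
FD 11.2: (0,-8) -> (-8.453,-0.652) [heading=139, draw]
PD: pen down
FD 5.1: (-8.453,-0.652) -> (-12.302,2.694) [heading=139, draw]
FD 9.8: (-12.302,2.694) -> (-19.698,9.123) [heading=139, draw]
FD 14.6: (-19.698,9.123) -> (-30.717,18.702) [heading=139, draw]
BK 3.7: (-30.717,18.702) -> (-27.924,16.274) [heading=139, draw]
Final: pos=(-27.924,16.274), heading=139, 7 segment(s) drawn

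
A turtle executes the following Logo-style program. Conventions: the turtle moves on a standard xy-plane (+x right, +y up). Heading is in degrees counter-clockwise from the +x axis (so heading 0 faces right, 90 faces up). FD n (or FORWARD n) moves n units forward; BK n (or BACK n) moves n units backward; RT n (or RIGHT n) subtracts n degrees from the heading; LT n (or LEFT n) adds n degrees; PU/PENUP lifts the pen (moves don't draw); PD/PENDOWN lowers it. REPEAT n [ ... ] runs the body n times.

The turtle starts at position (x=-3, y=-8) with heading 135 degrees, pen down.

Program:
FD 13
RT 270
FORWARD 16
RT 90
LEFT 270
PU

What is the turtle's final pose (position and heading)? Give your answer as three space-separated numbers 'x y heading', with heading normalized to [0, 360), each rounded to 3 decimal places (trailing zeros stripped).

Answer: -23.506 -10.121 45

Derivation:
Executing turtle program step by step:
Start: pos=(-3,-8), heading=135, pen down
FD 13: (-3,-8) -> (-12.192,1.192) [heading=135, draw]
RT 270: heading 135 -> 225
FD 16: (-12.192,1.192) -> (-23.506,-10.121) [heading=225, draw]
RT 90: heading 225 -> 135
LT 270: heading 135 -> 45
PU: pen up
Final: pos=(-23.506,-10.121), heading=45, 2 segment(s) drawn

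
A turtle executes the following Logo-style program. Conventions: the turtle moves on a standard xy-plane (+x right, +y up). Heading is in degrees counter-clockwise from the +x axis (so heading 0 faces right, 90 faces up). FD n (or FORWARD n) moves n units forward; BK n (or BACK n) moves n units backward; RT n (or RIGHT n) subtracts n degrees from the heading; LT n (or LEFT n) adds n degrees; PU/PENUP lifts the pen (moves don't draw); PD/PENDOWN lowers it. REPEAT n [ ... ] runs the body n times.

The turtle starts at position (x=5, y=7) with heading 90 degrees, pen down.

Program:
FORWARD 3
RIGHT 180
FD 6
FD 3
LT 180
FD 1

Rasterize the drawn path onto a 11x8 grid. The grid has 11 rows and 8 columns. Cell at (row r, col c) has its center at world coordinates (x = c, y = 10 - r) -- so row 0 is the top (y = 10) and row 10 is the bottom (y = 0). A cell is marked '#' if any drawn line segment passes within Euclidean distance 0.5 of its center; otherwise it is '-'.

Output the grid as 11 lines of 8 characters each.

Answer: -----#--
-----#--
-----#--
-----#--
-----#--
-----#--
-----#--
-----#--
-----#--
-----#--
--------

Derivation:
Segment 0: (5,7) -> (5,10)
Segment 1: (5,10) -> (5,4)
Segment 2: (5,4) -> (5,1)
Segment 3: (5,1) -> (5,2)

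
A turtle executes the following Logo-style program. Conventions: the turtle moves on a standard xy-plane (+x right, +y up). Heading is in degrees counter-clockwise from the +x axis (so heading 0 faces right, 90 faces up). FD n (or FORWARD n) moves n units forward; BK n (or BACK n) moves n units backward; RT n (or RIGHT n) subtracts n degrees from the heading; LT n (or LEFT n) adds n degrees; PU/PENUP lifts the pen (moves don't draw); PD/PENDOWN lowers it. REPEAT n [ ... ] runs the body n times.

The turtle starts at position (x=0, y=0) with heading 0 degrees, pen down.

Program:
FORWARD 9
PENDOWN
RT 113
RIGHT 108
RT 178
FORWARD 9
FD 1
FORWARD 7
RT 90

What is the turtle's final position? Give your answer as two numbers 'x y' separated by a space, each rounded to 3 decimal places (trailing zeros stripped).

Executing turtle program step by step:
Start: pos=(0,0), heading=0, pen down
FD 9: (0,0) -> (9,0) [heading=0, draw]
PD: pen down
RT 113: heading 0 -> 247
RT 108: heading 247 -> 139
RT 178: heading 139 -> 321
FD 9: (9,0) -> (15.994,-5.664) [heading=321, draw]
FD 1: (15.994,-5.664) -> (16.771,-6.293) [heading=321, draw]
FD 7: (16.771,-6.293) -> (22.211,-10.698) [heading=321, draw]
RT 90: heading 321 -> 231
Final: pos=(22.211,-10.698), heading=231, 4 segment(s) drawn

Answer: 22.211 -10.698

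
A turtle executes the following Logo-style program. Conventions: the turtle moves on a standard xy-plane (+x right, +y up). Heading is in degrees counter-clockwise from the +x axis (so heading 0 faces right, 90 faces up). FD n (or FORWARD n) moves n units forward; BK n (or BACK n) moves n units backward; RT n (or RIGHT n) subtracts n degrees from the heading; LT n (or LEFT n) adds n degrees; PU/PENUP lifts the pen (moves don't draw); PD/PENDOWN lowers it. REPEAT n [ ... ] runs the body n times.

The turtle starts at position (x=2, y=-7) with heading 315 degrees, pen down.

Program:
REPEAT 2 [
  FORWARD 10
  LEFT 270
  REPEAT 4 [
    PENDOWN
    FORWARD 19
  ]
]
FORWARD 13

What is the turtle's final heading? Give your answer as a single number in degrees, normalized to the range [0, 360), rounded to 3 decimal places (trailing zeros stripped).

Answer: 135

Derivation:
Executing turtle program step by step:
Start: pos=(2,-7), heading=315, pen down
REPEAT 2 [
  -- iteration 1/2 --
  FD 10: (2,-7) -> (9.071,-14.071) [heading=315, draw]
  LT 270: heading 315 -> 225
  REPEAT 4 [
    -- iteration 1/4 --
    PD: pen down
    FD 19: (9.071,-14.071) -> (-4.364,-27.506) [heading=225, draw]
    -- iteration 2/4 --
    PD: pen down
    FD 19: (-4.364,-27.506) -> (-17.799,-40.941) [heading=225, draw]
    -- iteration 3/4 --
    PD: pen down
    FD 19: (-17.799,-40.941) -> (-31.234,-54.376) [heading=225, draw]
    -- iteration 4/4 --
    PD: pen down
    FD 19: (-31.234,-54.376) -> (-44.669,-67.811) [heading=225, draw]
  ]
  -- iteration 2/2 --
  FD 10: (-44.669,-67.811) -> (-51.74,-74.882) [heading=225, draw]
  LT 270: heading 225 -> 135
  REPEAT 4 [
    -- iteration 1/4 --
    PD: pen down
    FD 19: (-51.74,-74.882) -> (-65.175,-61.447) [heading=135, draw]
    -- iteration 2/4 --
    PD: pen down
    FD 19: (-65.175,-61.447) -> (-78.61,-48.012) [heading=135, draw]
    -- iteration 3/4 --
    PD: pen down
    FD 19: (-78.61,-48.012) -> (-92.045,-34.577) [heading=135, draw]
    -- iteration 4/4 --
    PD: pen down
    FD 19: (-92.045,-34.577) -> (-105.48,-21.142) [heading=135, draw]
  ]
]
FD 13: (-105.48,-21.142) -> (-114.673,-11.95) [heading=135, draw]
Final: pos=(-114.673,-11.95), heading=135, 11 segment(s) drawn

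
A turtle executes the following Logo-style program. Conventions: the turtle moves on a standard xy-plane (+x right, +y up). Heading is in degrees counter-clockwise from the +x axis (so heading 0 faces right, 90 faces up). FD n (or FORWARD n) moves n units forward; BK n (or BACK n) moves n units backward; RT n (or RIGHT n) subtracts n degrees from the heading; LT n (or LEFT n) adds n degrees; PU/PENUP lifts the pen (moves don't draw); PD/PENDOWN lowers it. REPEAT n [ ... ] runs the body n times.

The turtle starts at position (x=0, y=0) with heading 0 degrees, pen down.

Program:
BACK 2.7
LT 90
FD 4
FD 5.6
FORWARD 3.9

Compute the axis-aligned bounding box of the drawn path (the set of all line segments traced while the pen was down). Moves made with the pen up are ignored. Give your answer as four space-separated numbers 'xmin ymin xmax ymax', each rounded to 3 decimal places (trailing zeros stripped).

Executing turtle program step by step:
Start: pos=(0,0), heading=0, pen down
BK 2.7: (0,0) -> (-2.7,0) [heading=0, draw]
LT 90: heading 0 -> 90
FD 4: (-2.7,0) -> (-2.7,4) [heading=90, draw]
FD 5.6: (-2.7,4) -> (-2.7,9.6) [heading=90, draw]
FD 3.9: (-2.7,9.6) -> (-2.7,13.5) [heading=90, draw]
Final: pos=(-2.7,13.5), heading=90, 4 segment(s) drawn

Segment endpoints: x in {-2.7, -2.7, -2.7, -2.7, 0}, y in {0, 4, 9.6, 13.5}
xmin=-2.7, ymin=0, xmax=0, ymax=13.5

Answer: -2.7 0 0 13.5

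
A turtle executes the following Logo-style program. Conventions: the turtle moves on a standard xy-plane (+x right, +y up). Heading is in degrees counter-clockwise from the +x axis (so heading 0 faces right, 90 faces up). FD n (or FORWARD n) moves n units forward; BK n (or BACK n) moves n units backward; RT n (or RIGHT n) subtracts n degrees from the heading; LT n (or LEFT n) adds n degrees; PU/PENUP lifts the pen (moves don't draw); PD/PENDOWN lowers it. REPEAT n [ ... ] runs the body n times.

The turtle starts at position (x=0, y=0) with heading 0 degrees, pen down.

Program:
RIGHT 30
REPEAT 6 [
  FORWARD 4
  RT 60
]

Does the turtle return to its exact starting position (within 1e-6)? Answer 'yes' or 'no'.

Executing turtle program step by step:
Start: pos=(0,0), heading=0, pen down
RT 30: heading 0 -> 330
REPEAT 6 [
  -- iteration 1/6 --
  FD 4: (0,0) -> (3.464,-2) [heading=330, draw]
  RT 60: heading 330 -> 270
  -- iteration 2/6 --
  FD 4: (3.464,-2) -> (3.464,-6) [heading=270, draw]
  RT 60: heading 270 -> 210
  -- iteration 3/6 --
  FD 4: (3.464,-6) -> (0,-8) [heading=210, draw]
  RT 60: heading 210 -> 150
  -- iteration 4/6 --
  FD 4: (0,-8) -> (-3.464,-6) [heading=150, draw]
  RT 60: heading 150 -> 90
  -- iteration 5/6 --
  FD 4: (-3.464,-6) -> (-3.464,-2) [heading=90, draw]
  RT 60: heading 90 -> 30
  -- iteration 6/6 --
  FD 4: (-3.464,-2) -> (0,0) [heading=30, draw]
  RT 60: heading 30 -> 330
]
Final: pos=(0,0), heading=330, 6 segment(s) drawn

Start position: (0, 0)
Final position: (0, 0)
Distance = 0; < 1e-6 -> CLOSED

Answer: yes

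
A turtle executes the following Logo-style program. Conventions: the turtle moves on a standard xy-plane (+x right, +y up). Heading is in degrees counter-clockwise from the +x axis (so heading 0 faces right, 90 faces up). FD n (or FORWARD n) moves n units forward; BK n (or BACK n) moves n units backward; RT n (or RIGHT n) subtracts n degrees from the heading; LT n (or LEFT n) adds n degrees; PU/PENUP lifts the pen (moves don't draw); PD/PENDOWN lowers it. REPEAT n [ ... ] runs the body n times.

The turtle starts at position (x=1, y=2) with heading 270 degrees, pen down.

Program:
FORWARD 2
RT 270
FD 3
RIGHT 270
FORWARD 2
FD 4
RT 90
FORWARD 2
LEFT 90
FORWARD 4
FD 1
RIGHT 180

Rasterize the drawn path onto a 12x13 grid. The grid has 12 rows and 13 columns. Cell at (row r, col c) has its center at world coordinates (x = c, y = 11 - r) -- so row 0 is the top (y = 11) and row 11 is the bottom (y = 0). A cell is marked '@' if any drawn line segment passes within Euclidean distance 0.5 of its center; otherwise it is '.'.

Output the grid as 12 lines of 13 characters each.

Answer: ......@......
......@......
......@......
......@......
......@......
....@@@......
....@........
....@........
....@........
.@..@........
.@..@........
.@@@@........

Derivation:
Segment 0: (1,2) -> (1,0)
Segment 1: (1,0) -> (4,0)
Segment 2: (4,0) -> (4,2)
Segment 3: (4,2) -> (4,6)
Segment 4: (4,6) -> (6,6)
Segment 5: (6,6) -> (6,10)
Segment 6: (6,10) -> (6,11)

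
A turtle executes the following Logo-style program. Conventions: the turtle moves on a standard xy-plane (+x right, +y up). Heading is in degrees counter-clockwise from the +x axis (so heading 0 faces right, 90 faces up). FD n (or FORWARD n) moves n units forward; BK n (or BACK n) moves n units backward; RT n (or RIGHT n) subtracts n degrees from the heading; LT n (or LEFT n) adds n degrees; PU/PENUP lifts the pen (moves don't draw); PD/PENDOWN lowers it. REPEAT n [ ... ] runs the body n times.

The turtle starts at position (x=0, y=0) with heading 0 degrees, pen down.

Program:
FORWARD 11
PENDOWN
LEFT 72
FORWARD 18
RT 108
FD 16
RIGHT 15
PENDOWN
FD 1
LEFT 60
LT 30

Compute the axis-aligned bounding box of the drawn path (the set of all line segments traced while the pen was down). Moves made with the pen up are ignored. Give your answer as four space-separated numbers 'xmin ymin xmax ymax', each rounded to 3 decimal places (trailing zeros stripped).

Executing turtle program step by step:
Start: pos=(0,0), heading=0, pen down
FD 11: (0,0) -> (11,0) [heading=0, draw]
PD: pen down
LT 72: heading 0 -> 72
FD 18: (11,0) -> (16.562,17.119) [heading=72, draw]
RT 108: heading 72 -> 324
FD 16: (16.562,17.119) -> (29.507,7.714) [heading=324, draw]
RT 15: heading 324 -> 309
PD: pen down
FD 1: (29.507,7.714) -> (30.136,6.937) [heading=309, draw]
LT 60: heading 309 -> 9
LT 30: heading 9 -> 39
Final: pos=(30.136,6.937), heading=39, 4 segment(s) drawn

Segment endpoints: x in {0, 11, 16.562, 29.507, 30.136}, y in {0, 6.937, 7.714, 17.119}
xmin=0, ymin=0, xmax=30.136, ymax=17.119

Answer: 0 0 30.136 17.119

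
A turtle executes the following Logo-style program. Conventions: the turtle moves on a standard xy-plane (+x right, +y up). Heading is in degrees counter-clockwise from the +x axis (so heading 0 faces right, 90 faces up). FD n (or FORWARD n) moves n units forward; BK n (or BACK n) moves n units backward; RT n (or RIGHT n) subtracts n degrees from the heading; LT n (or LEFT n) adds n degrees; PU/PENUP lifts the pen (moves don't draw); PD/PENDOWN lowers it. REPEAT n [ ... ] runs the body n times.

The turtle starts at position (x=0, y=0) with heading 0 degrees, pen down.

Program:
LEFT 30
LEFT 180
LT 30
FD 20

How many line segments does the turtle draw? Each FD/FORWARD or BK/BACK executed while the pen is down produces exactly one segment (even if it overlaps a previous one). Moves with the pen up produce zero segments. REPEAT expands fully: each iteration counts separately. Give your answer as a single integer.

Answer: 1

Derivation:
Executing turtle program step by step:
Start: pos=(0,0), heading=0, pen down
LT 30: heading 0 -> 30
LT 180: heading 30 -> 210
LT 30: heading 210 -> 240
FD 20: (0,0) -> (-10,-17.321) [heading=240, draw]
Final: pos=(-10,-17.321), heading=240, 1 segment(s) drawn
Segments drawn: 1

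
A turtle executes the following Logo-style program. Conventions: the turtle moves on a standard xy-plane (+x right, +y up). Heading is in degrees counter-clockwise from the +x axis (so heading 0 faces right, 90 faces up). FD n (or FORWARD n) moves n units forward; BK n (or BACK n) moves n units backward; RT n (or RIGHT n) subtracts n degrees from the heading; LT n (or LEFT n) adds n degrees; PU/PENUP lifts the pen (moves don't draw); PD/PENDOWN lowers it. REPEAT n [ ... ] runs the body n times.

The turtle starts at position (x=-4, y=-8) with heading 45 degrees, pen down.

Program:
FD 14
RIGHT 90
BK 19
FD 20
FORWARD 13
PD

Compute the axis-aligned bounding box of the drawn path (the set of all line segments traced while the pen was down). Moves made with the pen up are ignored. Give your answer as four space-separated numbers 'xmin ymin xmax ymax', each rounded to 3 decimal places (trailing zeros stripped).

Answer: -7.536 -8 15.799 15.335

Derivation:
Executing turtle program step by step:
Start: pos=(-4,-8), heading=45, pen down
FD 14: (-4,-8) -> (5.899,1.899) [heading=45, draw]
RT 90: heading 45 -> 315
BK 19: (5.899,1.899) -> (-7.536,15.335) [heading=315, draw]
FD 20: (-7.536,15.335) -> (6.607,1.192) [heading=315, draw]
FD 13: (6.607,1.192) -> (15.799,-8) [heading=315, draw]
PD: pen down
Final: pos=(15.799,-8), heading=315, 4 segment(s) drawn

Segment endpoints: x in {-7.536, -4, 5.899, 6.607, 15.799}, y in {-8, -8, 1.192, 1.899, 15.335}
xmin=-7.536, ymin=-8, xmax=15.799, ymax=15.335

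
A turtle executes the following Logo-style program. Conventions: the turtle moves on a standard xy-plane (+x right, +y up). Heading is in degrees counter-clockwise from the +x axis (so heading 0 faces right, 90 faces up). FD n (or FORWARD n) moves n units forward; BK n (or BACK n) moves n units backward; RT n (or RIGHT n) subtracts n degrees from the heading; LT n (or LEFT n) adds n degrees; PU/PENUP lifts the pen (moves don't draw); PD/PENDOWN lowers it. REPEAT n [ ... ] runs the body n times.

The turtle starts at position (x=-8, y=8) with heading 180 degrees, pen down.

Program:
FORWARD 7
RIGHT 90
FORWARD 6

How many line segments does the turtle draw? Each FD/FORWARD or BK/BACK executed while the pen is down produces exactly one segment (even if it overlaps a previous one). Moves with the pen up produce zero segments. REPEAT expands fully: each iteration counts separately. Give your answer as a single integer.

Answer: 2

Derivation:
Executing turtle program step by step:
Start: pos=(-8,8), heading=180, pen down
FD 7: (-8,8) -> (-15,8) [heading=180, draw]
RT 90: heading 180 -> 90
FD 6: (-15,8) -> (-15,14) [heading=90, draw]
Final: pos=(-15,14), heading=90, 2 segment(s) drawn
Segments drawn: 2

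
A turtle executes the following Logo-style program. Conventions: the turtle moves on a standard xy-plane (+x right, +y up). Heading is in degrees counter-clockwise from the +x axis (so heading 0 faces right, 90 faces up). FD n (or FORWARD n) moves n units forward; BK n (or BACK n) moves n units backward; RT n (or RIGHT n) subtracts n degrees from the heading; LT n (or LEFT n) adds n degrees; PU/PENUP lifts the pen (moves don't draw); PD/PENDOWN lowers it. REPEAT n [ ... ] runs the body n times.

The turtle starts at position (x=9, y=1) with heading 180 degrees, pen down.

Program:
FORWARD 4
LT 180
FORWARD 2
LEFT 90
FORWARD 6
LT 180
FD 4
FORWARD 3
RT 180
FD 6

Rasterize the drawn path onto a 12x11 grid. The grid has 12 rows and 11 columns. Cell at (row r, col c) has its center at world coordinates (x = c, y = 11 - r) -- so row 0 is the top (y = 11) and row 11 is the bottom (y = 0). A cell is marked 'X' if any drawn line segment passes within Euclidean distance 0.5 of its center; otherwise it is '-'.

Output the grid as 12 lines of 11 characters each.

Segment 0: (9,1) -> (5,1)
Segment 1: (5,1) -> (7,1)
Segment 2: (7,1) -> (7,7)
Segment 3: (7,7) -> (7,3)
Segment 4: (7,3) -> (7,0)
Segment 5: (7,0) -> (7,6)

Answer: -----------
-----------
-----------
-----------
-------X---
-------X---
-------X---
-------X---
-------X---
-------X---
-----XXXXX-
-------X---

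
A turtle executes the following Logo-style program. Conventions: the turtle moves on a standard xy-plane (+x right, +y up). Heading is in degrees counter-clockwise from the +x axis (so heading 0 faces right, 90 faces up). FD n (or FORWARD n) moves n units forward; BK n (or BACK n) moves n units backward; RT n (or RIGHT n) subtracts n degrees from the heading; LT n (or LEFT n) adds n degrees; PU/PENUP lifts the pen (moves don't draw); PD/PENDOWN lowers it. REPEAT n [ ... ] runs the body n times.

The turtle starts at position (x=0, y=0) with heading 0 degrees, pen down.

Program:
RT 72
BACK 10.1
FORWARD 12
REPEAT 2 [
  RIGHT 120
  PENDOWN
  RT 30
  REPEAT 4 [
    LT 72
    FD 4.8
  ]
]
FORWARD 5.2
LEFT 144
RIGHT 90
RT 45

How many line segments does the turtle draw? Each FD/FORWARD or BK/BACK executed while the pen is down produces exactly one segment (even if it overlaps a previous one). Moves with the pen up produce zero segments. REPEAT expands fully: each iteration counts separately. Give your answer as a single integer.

Executing turtle program step by step:
Start: pos=(0,0), heading=0, pen down
RT 72: heading 0 -> 288
BK 10.1: (0,0) -> (-3.121,9.606) [heading=288, draw]
FD 12: (-3.121,9.606) -> (0.587,-1.807) [heading=288, draw]
REPEAT 2 [
  -- iteration 1/2 --
  RT 120: heading 288 -> 168
  PD: pen down
  RT 30: heading 168 -> 138
  REPEAT 4 [
    -- iteration 1/4 --
    LT 72: heading 138 -> 210
    FD 4.8: (0.587,-1.807) -> (-3.57,-4.207) [heading=210, draw]
    -- iteration 2/4 --
    LT 72: heading 210 -> 282
    FD 4.8: (-3.57,-4.207) -> (-2.572,-8.902) [heading=282, draw]
    -- iteration 3/4 --
    LT 72: heading 282 -> 354
    FD 4.8: (-2.572,-8.902) -> (2.202,-9.404) [heading=354, draw]
    -- iteration 4/4 --
    LT 72: heading 354 -> 66
    FD 4.8: (2.202,-9.404) -> (4.154,-5.019) [heading=66, draw]
  ]
  -- iteration 2/2 --
  RT 120: heading 66 -> 306
  PD: pen down
  RT 30: heading 306 -> 276
  REPEAT 4 [
    -- iteration 1/4 --
    LT 72: heading 276 -> 348
    FD 4.8: (4.154,-5.019) -> (8.849,-6.017) [heading=348, draw]
    -- iteration 2/4 --
    LT 72: heading 348 -> 60
    FD 4.8: (8.849,-6.017) -> (11.249,-1.86) [heading=60, draw]
    -- iteration 3/4 --
    LT 72: heading 60 -> 132
    FD 4.8: (11.249,-1.86) -> (8.038,1.707) [heading=132, draw]
    -- iteration 4/4 --
    LT 72: heading 132 -> 204
    FD 4.8: (8.038,1.707) -> (3.652,-0.245) [heading=204, draw]
  ]
]
FD 5.2: (3.652,-0.245) -> (-1.098,-2.36) [heading=204, draw]
LT 144: heading 204 -> 348
RT 90: heading 348 -> 258
RT 45: heading 258 -> 213
Final: pos=(-1.098,-2.36), heading=213, 11 segment(s) drawn
Segments drawn: 11

Answer: 11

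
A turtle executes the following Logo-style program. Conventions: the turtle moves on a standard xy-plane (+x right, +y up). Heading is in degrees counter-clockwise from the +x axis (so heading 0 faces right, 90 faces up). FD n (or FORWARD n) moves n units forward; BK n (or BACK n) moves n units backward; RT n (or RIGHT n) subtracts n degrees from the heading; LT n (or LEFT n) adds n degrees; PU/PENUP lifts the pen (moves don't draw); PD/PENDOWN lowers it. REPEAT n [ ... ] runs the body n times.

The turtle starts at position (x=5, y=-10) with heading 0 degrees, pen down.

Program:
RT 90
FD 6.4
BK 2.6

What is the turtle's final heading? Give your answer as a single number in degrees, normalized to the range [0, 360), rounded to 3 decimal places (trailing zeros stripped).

Executing turtle program step by step:
Start: pos=(5,-10), heading=0, pen down
RT 90: heading 0 -> 270
FD 6.4: (5,-10) -> (5,-16.4) [heading=270, draw]
BK 2.6: (5,-16.4) -> (5,-13.8) [heading=270, draw]
Final: pos=(5,-13.8), heading=270, 2 segment(s) drawn

Answer: 270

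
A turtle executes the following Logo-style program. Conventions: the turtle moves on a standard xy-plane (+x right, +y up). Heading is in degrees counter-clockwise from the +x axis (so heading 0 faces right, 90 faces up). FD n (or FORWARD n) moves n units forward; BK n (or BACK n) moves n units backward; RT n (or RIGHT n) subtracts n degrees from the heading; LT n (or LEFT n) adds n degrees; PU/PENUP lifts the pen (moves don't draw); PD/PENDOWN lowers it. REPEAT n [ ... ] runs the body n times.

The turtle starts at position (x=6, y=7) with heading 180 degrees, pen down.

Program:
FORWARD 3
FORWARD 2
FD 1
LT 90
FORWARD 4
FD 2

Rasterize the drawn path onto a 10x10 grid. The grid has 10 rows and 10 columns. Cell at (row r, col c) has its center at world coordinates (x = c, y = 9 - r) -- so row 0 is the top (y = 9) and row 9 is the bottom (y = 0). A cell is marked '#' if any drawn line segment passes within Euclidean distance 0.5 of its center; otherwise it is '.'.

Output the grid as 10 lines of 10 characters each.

Segment 0: (6,7) -> (3,7)
Segment 1: (3,7) -> (1,7)
Segment 2: (1,7) -> (0,7)
Segment 3: (0,7) -> (-0,3)
Segment 4: (-0,3) -> (-0,1)

Answer: ..........
..........
#######...
#.........
#.........
#.........
#.........
#.........
#.........
..........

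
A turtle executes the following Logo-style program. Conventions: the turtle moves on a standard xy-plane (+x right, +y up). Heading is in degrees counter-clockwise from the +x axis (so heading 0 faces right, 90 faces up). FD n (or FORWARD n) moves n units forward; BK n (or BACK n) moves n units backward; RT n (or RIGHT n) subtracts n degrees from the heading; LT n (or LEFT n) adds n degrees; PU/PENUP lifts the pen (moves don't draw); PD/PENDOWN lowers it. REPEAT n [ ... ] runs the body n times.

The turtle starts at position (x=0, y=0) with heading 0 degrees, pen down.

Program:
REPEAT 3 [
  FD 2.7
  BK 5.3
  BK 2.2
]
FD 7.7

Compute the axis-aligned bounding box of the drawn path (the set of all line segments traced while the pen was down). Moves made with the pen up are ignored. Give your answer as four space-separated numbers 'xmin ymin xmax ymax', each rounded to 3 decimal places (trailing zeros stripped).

Answer: -14.4 0 2.7 0

Derivation:
Executing turtle program step by step:
Start: pos=(0,0), heading=0, pen down
REPEAT 3 [
  -- iteration 1/3 --
  FD 2.7: (0,0) -> (2.7,0) [heading=0, draw]
  BK 5.3: (2.7,0) -> (-2.6,0) [heading=0, draw]
  BK 2.2: (-2.6,0) -> (-4.8,0) [heading=0, draw]
  -- iteration 2/3 --
  FD 2.7: (-4.8,0) -> (-2.1,0) [heading=0, draw]
  BK 5.3: (-2.1,0) -> (-7.4,0) [heading=0, draw]
  BK 2.2: (-7.4,0) -> (-9.6,0) [heading=0, draw]
  -- iteration 3/3 --
  FD 2.7: (-9.6,0) -> (-6.9,0) [heading=0, draw]
  BK 5.3: (-6.9,0) -> (-12.2,0) [heading=0, draw]
  BK 2.2: (-12.2,0) -> (-14.4,0) [heading=0, draw]
]
FD 7.7: (-14.4,0) -> (-6.7,0) [heading=0, draw]
Final: pos=(-6.7,0), heading=0, 10 segment(s) drawn

Segment endpoints: x in {-14.4, -12.2, -9.6, -7.4, -6.9, -6.7, -4.8, -2.6, -2.1, 0, 2.7}, y in {0}
xmin=-14.4, ymin=0, xmax=2.7, ymax=0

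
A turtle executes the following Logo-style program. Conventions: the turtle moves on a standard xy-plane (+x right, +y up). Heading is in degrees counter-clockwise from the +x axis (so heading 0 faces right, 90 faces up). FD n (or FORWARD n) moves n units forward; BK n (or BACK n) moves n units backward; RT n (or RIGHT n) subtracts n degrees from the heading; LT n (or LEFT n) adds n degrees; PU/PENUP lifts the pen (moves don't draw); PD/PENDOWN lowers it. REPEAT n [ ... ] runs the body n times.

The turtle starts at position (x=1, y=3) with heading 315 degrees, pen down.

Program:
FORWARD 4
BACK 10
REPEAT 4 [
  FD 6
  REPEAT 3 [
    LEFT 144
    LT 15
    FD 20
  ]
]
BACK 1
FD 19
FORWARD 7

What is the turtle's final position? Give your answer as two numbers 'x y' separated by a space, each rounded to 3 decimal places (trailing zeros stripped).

Executing turtle program step by step:
Start: pos=(1,3), heading=315, pen down
FD 4: (1,3) -> (3.828,0.172) [heading=315, draw]
BK 10: (3.828,0.172) -> (-3.243,7.243) [heading=315, draw]
REPEAT 4 [
  -- iteration 1/4 --
  FD 6: (-3.243,7.243) -> (1,3) [heading=315, draw]
  REPEAT 3 [
    -- iteration 1/3 --
    LT 144: heading 315 -> 99
    LT 15: heading 99 -> 114
    FD 20: (1,3) -> (-7.135,21.271) [heading=114, draw]
    -- iteration 2/3 --
    LT 144: heading 114 -> 258
    LT 15: heading 258 -> 273
    FD 20: (-7.135,21.271) -> (-6.088,1.298) [heading=273, draw]
    -- iteration 3/3 --
    LT 144: heading 273 -> 57
    LT 15: heading 57 -> 72
    FD 20: (-6.088,1.298) -> (0.092,20.319) [heading=72, draw]
  ]
  -- iteration 2/4 --
  FD 6: (0.092,20.319) -> (1.946,26.026) [heading=72, draw]
  REPEAT 3 [
    -- iteration 1/3 --
    LT 144: heading 72 -> 216
    LT 15: heading 216 -> 231
    FD 20: (1.946,26.026) -> (-10.64,10.483) [heading=231, draw]
    -- iteration 2/3 --
    LT 144: heading 231 -> 15
    LT 15: heading 15 -> 30
    FD 20: (-10.64,10.483) -> (6.681,20.483) [heading=30, draw]
    -- iteration 3/3 --
    LT 144: heading 30 -> 174
    LT 15: heading 174 -> 189
    FD 20: (6.681,20.483) -> (-13.073,17.354) [heading=189, draw]
  ]
  -- iteration 3/4 --
  FD 6: (-13.073,17.354) -> (-18.999,16.416) [heading=189, draw]
  REPEAT 3 [
    -- iteration 1/3 --
    LT 144: heading 189 -> 333
    LT 15: heading 333 -> 348
    FD 20: (-18.999,16.416) -> (0.564,12.257) [heading=348, draw]
    -- iteration 2/3 --
    LT 144: heading 348 -> 132
    LT 15: heading 132 -> 147
    FD 20: (0.564,12.257) -> (-16.21,23.15) [heading=147, draw]
    -- iteration 3/3 --
    LT 144: heading 147 -> 291
    LT 15: heading 291 -> 306
    FD 20: (-16.21,23.15) -> (-4.454,6.97) [heading=306, draw]
  ]
  -- iteration 4/4 --
  FD 6: (-4.454,6.97) -> (-0.927,2.116) [heading=306, draw]
  REPEAT 3 [
    -- iteration 1/3 --
    LT 144: heading 306 -> 90
    LT 15: heading 90 -> 105
    FD 20: (-0.927,2.116) -> (-6.104,21.434) [heading=105, draw]
    -- iteration 2/3 --
    LT 144: heading 105 -> 249
    LT 15: heading 249 -> 264
    FD 20: (-6.104,21.434) -> (-8.194,1.544) [heading=264, draw]
    -- iteration 3/3 --
    LT 144: heading 264 -> 48
    LT 15: heading 48 -> 63
    FD 20: (-8.194,1.544) -> (0.885,19.364) [heading=63, draw]
  ]
]
BK 1: (0.885,19.364) -> (0.431,18.473) [heading=63, draw]
FD 19: (0.431,18.473) -> (9.057,35.402) [heading=63, draw]
FD 7: (9.057,35.402) -> (12.235,41.639) [heading=63, draw]
Final: pos=(12.235,41.639), heading=63, 21 segment(s) drawn

Answer: 12.235 41.639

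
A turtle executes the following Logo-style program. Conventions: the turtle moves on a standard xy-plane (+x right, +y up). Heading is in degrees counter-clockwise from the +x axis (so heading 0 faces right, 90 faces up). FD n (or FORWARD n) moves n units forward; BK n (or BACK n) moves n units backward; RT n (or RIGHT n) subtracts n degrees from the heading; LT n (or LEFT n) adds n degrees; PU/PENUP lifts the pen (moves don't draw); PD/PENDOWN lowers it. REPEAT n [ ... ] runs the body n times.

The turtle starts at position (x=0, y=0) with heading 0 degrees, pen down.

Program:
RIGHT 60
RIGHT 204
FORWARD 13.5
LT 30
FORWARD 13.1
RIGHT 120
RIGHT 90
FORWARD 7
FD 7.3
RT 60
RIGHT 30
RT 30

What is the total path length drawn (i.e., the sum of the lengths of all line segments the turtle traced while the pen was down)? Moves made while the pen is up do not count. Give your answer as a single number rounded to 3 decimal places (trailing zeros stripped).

Answer: 40.9

Derivation:
Executing turtle program step by step:
Start: pos=(0,0), heading=0, pen down
RT 60: heading 0 -> 300
RT 204: heading 300 -> 96
FD 13.5: (0,0) -> (-1.411,13.426) [heading=96, draw]
LT 30: heading 96 -> 126
FD 13.1: (-1.411,13.426) -> (-9.111,24.024) [heading=126, draw]
RT 120: heading 126 -> 6
RT 90: heading 6 -> 276
FD 7: (-9.111,24.024) -> (-8.379,17.063) [heading=276, draw]
FD 7.3: (-8.379,17.063) -> (-7.616,9.803) [heading=276, draw]
RT 60: heading 276 -> 216
RT 30: heading 216 -> 186
RT 30: heading 186 -> 156
Final: pos=(-7.616,9.803), heading=156, 4 segment(s) drawn

Segment lengths:
  seg 1: (0,0) -> (-1.411,13.426), length = 13.5
  seg 2: (-1.411,13.426) -> (-9.111,24.024), length = 13.1
  seg 3: (-9.111,24.024) -> (-8.379,17.063), length = 7
  seg 4: (-8.379,17.063) -> (-7.616,9.803), length = 7.3
Total = 40.9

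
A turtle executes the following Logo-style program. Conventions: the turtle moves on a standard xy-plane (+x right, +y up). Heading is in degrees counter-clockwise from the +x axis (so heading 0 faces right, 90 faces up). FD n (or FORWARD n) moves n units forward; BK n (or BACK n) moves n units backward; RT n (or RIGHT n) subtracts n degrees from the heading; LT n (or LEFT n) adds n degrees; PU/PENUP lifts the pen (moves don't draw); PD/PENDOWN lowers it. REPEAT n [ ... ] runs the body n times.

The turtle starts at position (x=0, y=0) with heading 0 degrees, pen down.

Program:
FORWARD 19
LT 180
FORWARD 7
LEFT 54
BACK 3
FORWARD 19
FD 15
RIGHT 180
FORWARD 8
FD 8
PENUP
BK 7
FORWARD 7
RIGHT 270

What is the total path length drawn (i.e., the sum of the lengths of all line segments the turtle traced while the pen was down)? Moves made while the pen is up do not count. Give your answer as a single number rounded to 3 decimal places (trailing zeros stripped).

Answer: 79

Derivation:
Executing turtle program step by step:
Start: pos=(0,0), heading=0, pen down
FD 19: (0,0) -> (19,0) [heading=0, draw]
LT 180: heading 0 -> 180
FD 7: (19,0) -> (12,0) [heading=180, draw]
LT 54: heading 180 -> 234
BK 3: (12,0) -> (13.763,2.427) [heading=234, draw]
FD 19: (13.763,2.427) -> (2.595,-12.944) [heading=234, draw]
FD 15: (2.595,-12.944) -> (-6.221,-25.08) [heading=234, draw]
RT 180: heading 234 -> 54
FD 8: (-6.221,-25.08) -> (-1.519,-18.607) [heading=54, draw]
FD 8: (-1.519,-18.607) -> (3.183,-12.135) [heading=54, draw]
PU: pen up
BK 7: (3.183,-12.135) -> (-0.931,-17.798) [heading=54, move]
FD 7: (-0.931,-17.798) -> (3.183,-12.135) [heading=54, move]
RT 270: heading 54 -> 144
Final: pos=(3.183,-12.135), heading=144, 7 segment(s) drawn

Segment lengths:
  seg 1: (0,0) -> (19,0), length = 19
  seg 2: (19,0) -> (12,0), length = 7
  seg 3: (12,0) -> (13.763,2.427), length = 3
  seg 4: (13.763,2.427) -> (2.595,-12.944), length = 19
  seg 5: (2.595,-12.944) -> (-6.221,-25.08), length = 15
  seg 6: (-6.221,-25.08) -> (-1.519,-18.607), length = 8
  seg 7: (-1.519,-18.607) -> (3.183,-12.135), length = 8
Total = 79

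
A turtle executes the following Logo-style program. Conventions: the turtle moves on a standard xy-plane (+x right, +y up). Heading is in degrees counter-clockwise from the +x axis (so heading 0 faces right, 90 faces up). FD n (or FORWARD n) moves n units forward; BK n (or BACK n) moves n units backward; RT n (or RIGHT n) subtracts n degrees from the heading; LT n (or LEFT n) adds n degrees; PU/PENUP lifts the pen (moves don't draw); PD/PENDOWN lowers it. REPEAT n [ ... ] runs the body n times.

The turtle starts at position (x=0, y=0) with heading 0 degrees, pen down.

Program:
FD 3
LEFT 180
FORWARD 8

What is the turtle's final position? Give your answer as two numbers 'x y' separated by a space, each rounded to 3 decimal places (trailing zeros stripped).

Executing turtle program step by step:
Start: pos=(0,0), heading=0, pen down
FD 3: (0,0) -> (3,0) [heading=0, draw]
LT 180: heading 0 -> 180
FD 8: (3,0) -> (-5,0) [heading=180, draw]
Final: pos=(-5,0), heading=180, 2 segment(s) drawn

Answer: -5 0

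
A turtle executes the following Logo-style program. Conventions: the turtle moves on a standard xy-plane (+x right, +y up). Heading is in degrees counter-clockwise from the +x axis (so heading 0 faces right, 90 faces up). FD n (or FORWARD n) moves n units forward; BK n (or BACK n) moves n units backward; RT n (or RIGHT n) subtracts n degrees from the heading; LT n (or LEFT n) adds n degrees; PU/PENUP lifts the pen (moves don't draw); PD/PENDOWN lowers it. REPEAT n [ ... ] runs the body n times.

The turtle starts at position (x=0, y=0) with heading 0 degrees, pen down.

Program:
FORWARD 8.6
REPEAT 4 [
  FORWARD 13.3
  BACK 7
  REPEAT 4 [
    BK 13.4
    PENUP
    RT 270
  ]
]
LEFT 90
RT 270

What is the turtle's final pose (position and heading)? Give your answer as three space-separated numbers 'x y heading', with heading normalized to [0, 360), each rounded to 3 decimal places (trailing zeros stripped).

Answer: 33.8 0 180

Derivation:
Executing turtle program step by step:
Start: pos=(0,0), heading=0, pen down
FD 8.6: (0,0) -> (8.6,0) [heading=0, draw]
REPEAT 4 [
  -- iteration 1/4 --
  FD 13.3: (8.6,0) -> (21.9,0) [heading=0, draw]
  BK 7: (21.9,0) -> (14.9,0) [heading=0, draw]
  REPEAT 4 [
    -- iteration 1/4 --
    BK 13.4: (14.9,0) -> (1.5,0) [heading=0, draw]
    PU: pen up
    RT 270: heading 0 -> 90
    -- iteration 2/4 --
    BK 13.4: (1.5,0) -> (1.5,-13.4) [heading=90, move]
    PU: pen up
    RT 270: heading 90 -> 180
    -- iteration 3/4 --
    BK 13.4: (1.5,-13.4) -> (14.9,-13.4) [heading=180, move]
    PU: pen up
    RT 270: heading 180 -> 270
    -- iteration 4/4 --
    BK 13.4: (14.9,-13.4) -> (14.9,0) [heading=270, move]
    PU: pen up
    RT 270: heading 270 -> 0
  ]
  -- iteration 2/4 --
  FD 13.3: (14.9,0) -> (28.2,0) [heading=0, move]
  BK 7: (28.2,0) -> (21.2,0) [heading=0, move]
  REPEAT 4 [
    -- iteration 1/4 --
    BK 13.4: (21.2,0) -> (7.8,0) [heading=0, move]
    PU: pen up
    RT 270: heading 0 -> 90
    -- iteration 2/4 --
    BK 13.4: (7.8,0) -> (7.8,-13.4) [heading=90, move]
    PU: pen up
    RT 270: heading 90 -> 180
    -- iteration 3/4 --
    BK 13.4: (7.8,-13.4) -> (21.2,-13.4) [heading=180, move]
    PU: pen up
    RT 270: heading 180 -> 270
    -- iteration 4/4 --
    BK 13.4: (21.2,-13.4) -> (21.2,0) [heading=270, move]
    PU: pen up
    RT 270: heading 270 -> 0
  ]
  -- iteration 3/4 --
  FD 13.3: (21.2,0) -> (34.5,0) [heading=0, move]
  BK 7: (34.5,0) -> (27.5,0) [heading=0, move]
  REPEAT 4 [
    -- iteration 1/4 --
    BK 13.4: (27.5,0) -> (14.1,0) [heading=0, move]
    PU: pen up
    RT 270: heading 0 -> 90
    -- iteration 2/4 --
    BK 13.4: (14.1,0) -> (14.1,-13.4) [heading=90, move]
    PU: pen up
    RT 270: heading 90 -> 180
    -- iteration 3/4 --
    BK 13.4: (14.1,-13.4) -> (27.5,-13.4) [heading=180, move]
    PU: pen up
    RT 270: heading 180 -> 270
    -- iteration 4/4 --
    BK 13.4: (27.5,-13.4) -> (27.5,0) [heading=270, move]
    PU: pen up
    RT 270: heading 270 -> 0
  ]
  -- iteration 4/4 --
  FD 13.3: (27.5,0) -> (40.8,0) [heading=0, move]
  BK 7: (40.8,0) -> (33.8,0) [heading=0, move]
  REPEAT 4 [
    -- iteration 1/4 --
    BK 13.4: (33.8,0) -> (20.4,0) [heading=0, move]
    PU: pen up
    RT 270: heading 0 -> 90
    -- iteration 2/4 --
    BK 13.4: (20.4,0) -> (20.4,-13.4) [heading=90, move]
    PU: pen up
    RT 270: heading 90 -> 180
    -- iteration 3/4 --
    BK 13.4: (20.4,-13.4) -> (33.8,-13.4) [heading=180, move]
    PU: pen up
    RT 270: heading 180 -> 270
    -- iteration 4/4 --
    BK 13.4: (33.8,-13.4) -> (33.8,0) [heading=270, move]
    PU: pen up
    RT 270: heading 270 -> 0
  ]
]
LT 90: heading 0 -> 90
RT 270: heading 90 -> 180
Final: pos=(33.8,0), heading=180, 4 segment(s) drawn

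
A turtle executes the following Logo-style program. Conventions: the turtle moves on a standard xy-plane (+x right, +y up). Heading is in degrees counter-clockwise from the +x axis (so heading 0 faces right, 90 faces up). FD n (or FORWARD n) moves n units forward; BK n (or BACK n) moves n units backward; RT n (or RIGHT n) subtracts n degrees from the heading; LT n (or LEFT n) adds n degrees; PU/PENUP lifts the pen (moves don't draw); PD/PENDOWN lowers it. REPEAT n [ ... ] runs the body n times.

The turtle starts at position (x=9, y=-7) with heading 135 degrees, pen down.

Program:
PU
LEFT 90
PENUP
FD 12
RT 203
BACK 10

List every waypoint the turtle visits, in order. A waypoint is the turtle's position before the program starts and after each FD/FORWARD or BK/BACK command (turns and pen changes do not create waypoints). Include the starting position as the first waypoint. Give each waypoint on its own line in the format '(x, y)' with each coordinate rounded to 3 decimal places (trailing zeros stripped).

Answer: (9, -7)
(0.515, -15.485)
(-8.757, -19.231)

Derivation:
Executing turtle program step by step:
Start: pos=(9,-7), heading=135, pen down
PU: pen up
LT 90: heading 135 -> 225
PU: pen up
FD 12: (9,-7) -> (0.515,-15.485) [heading=225, move]
RT 203: heading 225 -> 22
BK 10: (0.515,-15.485) -> (-8.757,-19.231) [heading=22, move]
Final: pos=(-8.757,-19.231), heading=22, 0 segment(s) drawn
Waypoints (3 total):
(9, -7)
(0.515, -15.485)
(-8.757, -19.231)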